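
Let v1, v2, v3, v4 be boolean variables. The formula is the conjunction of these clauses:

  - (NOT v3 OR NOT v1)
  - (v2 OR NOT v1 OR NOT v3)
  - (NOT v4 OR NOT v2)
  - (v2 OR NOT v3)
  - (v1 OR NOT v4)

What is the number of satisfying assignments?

Satisfying assignments:
  v1=F v2=F v3=F v4=F
  v1=F v2=T v3=F v4=F
  v1=F v2=T v3=T v4=F
  v1=T v2=F v3=F v4=F
  v1=T v2=F v3=F v4=T
  v1=T v2=T v3=F v4=F
Count: 6.

6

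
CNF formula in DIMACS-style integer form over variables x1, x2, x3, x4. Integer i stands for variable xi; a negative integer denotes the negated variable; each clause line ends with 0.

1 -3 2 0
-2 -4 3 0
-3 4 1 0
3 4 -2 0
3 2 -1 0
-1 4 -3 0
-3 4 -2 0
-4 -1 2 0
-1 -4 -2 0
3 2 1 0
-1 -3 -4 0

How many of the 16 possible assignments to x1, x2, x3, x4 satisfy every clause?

1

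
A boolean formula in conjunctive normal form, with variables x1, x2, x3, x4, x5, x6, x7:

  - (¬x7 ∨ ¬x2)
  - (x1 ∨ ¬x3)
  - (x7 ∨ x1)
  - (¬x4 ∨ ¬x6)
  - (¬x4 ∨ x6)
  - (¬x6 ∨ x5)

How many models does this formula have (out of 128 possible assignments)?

21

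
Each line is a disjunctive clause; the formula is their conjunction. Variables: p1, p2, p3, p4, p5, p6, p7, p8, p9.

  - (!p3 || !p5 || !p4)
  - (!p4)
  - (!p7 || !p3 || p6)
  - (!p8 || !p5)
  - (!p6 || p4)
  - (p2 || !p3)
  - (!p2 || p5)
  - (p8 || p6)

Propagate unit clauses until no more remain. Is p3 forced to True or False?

Unit clause (!p4) sets p4 = False.
(!p6 || p4): since p4 = False, the clause reduces to (!p6). p6 = False.
(p6 || p8) with p6 = False leaves only p8, so p8 = True.
In (!p8 || !p5), !p8 is now false; !p5 must hold, so p5 = False.
In (!p2 || p5), p5 is now false; !p2 must hold, so p2 = False.
In (p2 || !p3), p2 is now false; !p3 must hold, so p3 = False.

False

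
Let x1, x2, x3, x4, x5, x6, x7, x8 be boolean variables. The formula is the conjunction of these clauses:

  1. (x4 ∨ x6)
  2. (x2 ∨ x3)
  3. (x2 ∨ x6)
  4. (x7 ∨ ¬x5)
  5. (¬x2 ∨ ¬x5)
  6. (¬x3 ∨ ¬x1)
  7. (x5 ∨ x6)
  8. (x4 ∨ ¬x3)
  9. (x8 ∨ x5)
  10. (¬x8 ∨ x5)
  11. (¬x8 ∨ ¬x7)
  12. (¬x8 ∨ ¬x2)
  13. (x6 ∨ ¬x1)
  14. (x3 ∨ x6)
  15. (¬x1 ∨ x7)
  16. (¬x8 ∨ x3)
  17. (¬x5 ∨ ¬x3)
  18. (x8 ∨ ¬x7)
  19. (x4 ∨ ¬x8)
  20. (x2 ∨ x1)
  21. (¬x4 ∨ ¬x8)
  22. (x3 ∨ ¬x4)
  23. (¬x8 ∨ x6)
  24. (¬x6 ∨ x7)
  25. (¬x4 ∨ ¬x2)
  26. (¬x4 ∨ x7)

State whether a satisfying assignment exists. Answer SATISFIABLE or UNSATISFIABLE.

UNSATISFIABLE

x8 = True:
  propagation gives x5=True, x7=True; an empty clause results — contradiction.
x8 = False:
  propagation gives x5=True, x7=True; an empty clause results — contradiction.
Every branch closes, so no satisfying assignment exists.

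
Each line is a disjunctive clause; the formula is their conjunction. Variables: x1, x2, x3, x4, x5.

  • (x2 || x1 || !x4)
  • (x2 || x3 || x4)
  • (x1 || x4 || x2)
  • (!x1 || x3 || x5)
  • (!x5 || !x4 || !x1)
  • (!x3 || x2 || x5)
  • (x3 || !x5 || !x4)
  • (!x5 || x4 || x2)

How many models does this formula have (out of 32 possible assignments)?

Case analysis on x4 and x2:
  x4=T, x2=T: remaining (x1,x3,x5) ∈ {(F,F,F); (F,T,F); (F,T,T); (T,T,F)} — 4.
  x4=T, x2=F: a clause becomes empty — 0.
  x4=F, x2=T: 7 of the 8 assignments to (x1,x3,x5) work.
  x4=F, x2=F: a clause becomes empty — 0.
Total: 4 + 0 + 7 + 0 = 11.

11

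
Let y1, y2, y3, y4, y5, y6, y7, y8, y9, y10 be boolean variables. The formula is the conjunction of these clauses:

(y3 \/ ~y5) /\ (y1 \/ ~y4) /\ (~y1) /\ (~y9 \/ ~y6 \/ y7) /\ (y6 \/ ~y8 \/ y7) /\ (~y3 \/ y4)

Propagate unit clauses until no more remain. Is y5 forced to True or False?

Unit clause (~y1) sets y1 = False.
(y1 \/ ~y4) with y1 = False leaves only ~y4, so y4 = False.
(~y3 \/ y4): since y4 = False, the clause reduces to (~y3). y3 = False.
In (y3 \/ ~y5), y3 is now false; ~y5 must hold, so y5 = False.

False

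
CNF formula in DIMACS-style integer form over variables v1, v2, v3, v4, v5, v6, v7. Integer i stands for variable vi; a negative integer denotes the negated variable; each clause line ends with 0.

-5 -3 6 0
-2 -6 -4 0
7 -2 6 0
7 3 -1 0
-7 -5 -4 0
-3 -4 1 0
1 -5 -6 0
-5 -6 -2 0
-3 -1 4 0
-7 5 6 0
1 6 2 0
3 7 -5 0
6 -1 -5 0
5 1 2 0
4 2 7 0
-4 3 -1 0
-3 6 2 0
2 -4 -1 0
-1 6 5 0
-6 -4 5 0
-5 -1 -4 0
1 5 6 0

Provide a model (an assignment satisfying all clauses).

v1 = False  v2 = True  v3 = True  v4 = False  v5 = False  v6 = True  v7 = False

Check each clause:
  1. (v6 ∨ ¬v3 ∨ ¬v5) — ¬v5 is true.
  2. (¬v6 ∨ ¬v4 ∨ ¬v2) — ¬v4 is true.
  3. (v7 ∨ ¬v2 ∨ v6) — v6 is true.
  4. (v7 ∨ v3 ∨ ¬v1) — v3 is true.
  5. (¬v5 ∨ ¬v7 ∨ ¬v4) — ¬v7 is true.
  6. (¬v4 ∨ ¬v3 ∨ v1) — ¬v4 is true.
  7. (v1 ∨ ¬v6 ∨ ¬v5) — ¬v5 is true.
  8. (¬v5 ∨ ¬v2 ∨ ¬v6) — ¬v5 is true.
  9. (¬v1 ∨ v4 ∨ ¬v3) — ¬v1 is true.
  10. (v6 ∨ v5 ∨ ¬v7) — ¬v7 is true.
  11. (v6 ∨ v1 ∨ v2) — v2 is true.
  12. (v3 ∨ v7 ∨ ¬v5) — v3 is true.
  13. (¬v1 ∨ v6 ∨ ¬v5) — ¬v5 is true.
  14. (v1 ∨ v2 ∨ v5) — v2 is true.
  15. (v4 ∨ v2 ∨ v7) — v2 is true.
  16. (¬v1 ∨ v3 ∨ ¬v4) — v3 is true.
  17. (¬v3 ∨ v6 ∨ v2) — v2 is true.
  18. (¬v4 ∨ v2 ∨ ¬v1) — v2 is true.
  19. (v6 ∨ ¬v1 ∨ v5) — v6 is true.
  20. (¬v4 ∨ ¬v6 ∨ v5) — ¬v4 is true.
  21. (¬v4 ∨ ¬v5 ∨ ¬v1) — ¬v5 is true.
  22. (v6 ∨ v1 ∨ v5) — v6 is true.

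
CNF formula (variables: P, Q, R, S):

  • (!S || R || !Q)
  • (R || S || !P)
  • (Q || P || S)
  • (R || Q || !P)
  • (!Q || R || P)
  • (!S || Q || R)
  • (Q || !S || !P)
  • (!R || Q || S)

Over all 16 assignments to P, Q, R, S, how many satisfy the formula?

5

The models are:
  P=F Q=F R=T S=T
  P=F Q=T R=T S=F
  P=F Q=T R=T S=T
  P=T Q=T R=T S=F
  P=T Q=T R=T S=T
That's 5 in total.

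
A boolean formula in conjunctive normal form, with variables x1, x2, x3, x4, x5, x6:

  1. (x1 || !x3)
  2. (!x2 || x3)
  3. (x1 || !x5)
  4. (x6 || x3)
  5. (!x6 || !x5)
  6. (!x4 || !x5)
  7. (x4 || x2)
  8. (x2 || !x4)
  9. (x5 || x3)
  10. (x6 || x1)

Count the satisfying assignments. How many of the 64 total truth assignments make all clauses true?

5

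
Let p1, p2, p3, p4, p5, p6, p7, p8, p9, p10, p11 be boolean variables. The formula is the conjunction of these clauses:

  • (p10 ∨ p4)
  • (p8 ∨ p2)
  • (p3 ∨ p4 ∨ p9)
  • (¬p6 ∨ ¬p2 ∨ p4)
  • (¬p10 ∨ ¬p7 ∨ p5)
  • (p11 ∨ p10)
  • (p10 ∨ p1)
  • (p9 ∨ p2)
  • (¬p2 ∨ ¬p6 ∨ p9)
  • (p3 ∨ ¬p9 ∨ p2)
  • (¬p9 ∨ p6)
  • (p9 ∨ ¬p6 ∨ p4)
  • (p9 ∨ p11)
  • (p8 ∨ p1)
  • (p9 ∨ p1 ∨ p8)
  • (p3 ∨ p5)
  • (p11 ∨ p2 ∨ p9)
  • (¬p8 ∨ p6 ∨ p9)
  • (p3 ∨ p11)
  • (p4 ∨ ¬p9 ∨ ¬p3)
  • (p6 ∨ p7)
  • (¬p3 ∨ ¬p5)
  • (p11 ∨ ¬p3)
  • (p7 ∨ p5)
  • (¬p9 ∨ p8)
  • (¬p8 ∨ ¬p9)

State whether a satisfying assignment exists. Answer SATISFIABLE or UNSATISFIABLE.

SATISFIABLE

Pure literal: p1 appears only positively; assign p1 = True.
p4 occurs only positively in the remaining clauses — set p4 = True.
Branch on p2: take p2 = True.
Branch on p3: take p3 = True.
  then p5 is forced to False.
  then p11 is forced to True.
  then p7 is forced to True.
  then p10 is forced to False.
For the remaining variables, p6 = False, p8 = False, p9 = False works.
So p1 = T, p2 = T, p3 = T, p4 = T, p5 = F, p6 = F, p7 = T, p8 = F, p9 = F, p10 = F, p11 = T is a satisfying assignment.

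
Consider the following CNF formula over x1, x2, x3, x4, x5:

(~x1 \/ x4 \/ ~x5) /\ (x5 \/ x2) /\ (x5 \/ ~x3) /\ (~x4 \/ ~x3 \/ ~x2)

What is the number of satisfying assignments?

Split on x5, then x2.
  x5=T, x2=T: remaining (x1,x3,x4) ∈ {(F,F,F); (F,F,T); (F,T,F); (T,F,T)} — 4.
  x5=T, x2=F: x3 free; 3 ways for (x1,x4) × 2^1 = 6.
  x5=F, x2=T: remaining (x1,x3,x4) ∈ {(F,F,F); (F,F,T); (T,F,F); (T,F,T)} — 4.
  x5=F, x2=F: a clause becomes empty — 0.
Total: 4 + 6 + 4 + 0 = 14.

14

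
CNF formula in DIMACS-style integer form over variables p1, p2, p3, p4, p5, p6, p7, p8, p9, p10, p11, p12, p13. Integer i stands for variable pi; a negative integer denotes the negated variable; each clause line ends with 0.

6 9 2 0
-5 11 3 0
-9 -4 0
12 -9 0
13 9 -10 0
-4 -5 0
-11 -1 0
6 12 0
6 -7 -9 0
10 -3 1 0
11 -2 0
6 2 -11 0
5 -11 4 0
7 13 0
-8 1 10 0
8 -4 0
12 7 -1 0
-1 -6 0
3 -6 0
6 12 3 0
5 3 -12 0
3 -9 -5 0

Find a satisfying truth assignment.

p1=F  p2=T  p3=T  p4=T  p5=F  p6=T  p7=F  p8=T  p9=F  p10=T  p11=T  p12=T  p13=T

p13 occurs only positively in the remaining clauses — set p13 = True.
Set p1 = False and propagate.
Try p2 = True.
  then p11 is forced to True.
For the remaining variables, p3 = True, p4 = True, p5 = False, p6 = True, p7 = False, p8 = True, p9 = False, p10 = True, p12 = True works.
Every clause has at least one true literal under this assignment.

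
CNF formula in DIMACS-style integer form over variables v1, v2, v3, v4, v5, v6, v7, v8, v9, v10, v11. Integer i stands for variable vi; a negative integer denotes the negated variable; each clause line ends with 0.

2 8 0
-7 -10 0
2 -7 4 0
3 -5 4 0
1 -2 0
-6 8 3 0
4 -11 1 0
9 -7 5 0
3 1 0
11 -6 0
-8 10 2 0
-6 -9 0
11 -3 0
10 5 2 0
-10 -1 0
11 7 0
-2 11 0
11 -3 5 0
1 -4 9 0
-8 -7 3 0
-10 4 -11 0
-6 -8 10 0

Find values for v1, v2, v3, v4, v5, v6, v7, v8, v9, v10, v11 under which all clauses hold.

v1 = T, v2 = T, v3 = T, v4 = T, v5 = F, v6 = T, v7 = F, v8 = F, v9 = F, v10 = F, v11 = T

Check each clause:
  1. (v2 ∨ v8) — v2 is true.
  2. (¬v7 ∨ ¬v10) — ¬v7 is true.
  3. (¬v7 ∨ v2 ∨ v4) — ¬v7 is true.
  4. (¬v5 ∨ v4 ∨ v3) — v3 is true.
  5. (v1 ∨ ¬v2) — v1 is true.
  6. (¬v6 ∨ v8 ∨ v3) — v3 is true.
  7. (v4 ∨ ¬v11 ∨ v1) — v1 is true.
  8. (v5 ∨ ¬v7 ∨ v9) — ¬v7 is true.
  9. (v1 ∨ v3) — v1 is true.
  10. (¬v6 ∨ v11) — v11 is true.
  11. (v10 ∨ ¬v8 ∨ v2) — ¬v8 is true.
  12. (¬v9 ∨ ¬v6) — ¬v9 is true.
  13. (v11 ∨ ¬v3) — v11 is true.
  14. (v2 ∨ v5 ∨ v10) — v2 is true.
  15. (¬v10 ∨ ¬v1) — ¬v10 is true.
  16. (v11 ∨ v7) — v11 is true.
  17. (v11 ∨ ¬v2) — v11 is true.
  18. (¬v3 ∨ v11 ∨ v5) — v11 is true.
  19. (v9 ∨ v1 ∨ ¬v4) — v1 is true.
  20. (¬v8 ∨ v3 ∨ ¬v7) — ¬v8 is true.
  21. (¬v11 ∨ v4 ∨ ¬v10) — v4 is true.
  22. (¬v6 ∨ v10 ∨ ¬v8) — ¬v8 is true.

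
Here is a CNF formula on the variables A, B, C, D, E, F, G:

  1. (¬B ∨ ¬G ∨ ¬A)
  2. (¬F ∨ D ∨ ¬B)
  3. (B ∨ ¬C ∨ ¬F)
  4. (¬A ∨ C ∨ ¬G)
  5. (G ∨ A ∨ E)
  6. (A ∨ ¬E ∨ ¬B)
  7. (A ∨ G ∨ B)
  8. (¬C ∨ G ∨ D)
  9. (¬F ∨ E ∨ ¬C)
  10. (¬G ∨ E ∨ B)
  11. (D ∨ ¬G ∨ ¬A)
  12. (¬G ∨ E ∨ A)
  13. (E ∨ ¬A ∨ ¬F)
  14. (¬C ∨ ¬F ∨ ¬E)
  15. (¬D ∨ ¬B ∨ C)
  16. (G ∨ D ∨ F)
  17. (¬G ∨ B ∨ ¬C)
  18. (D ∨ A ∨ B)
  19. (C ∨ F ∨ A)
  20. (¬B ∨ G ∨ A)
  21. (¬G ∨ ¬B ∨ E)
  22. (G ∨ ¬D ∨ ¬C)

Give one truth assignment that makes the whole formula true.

A=True  B=False  C=False  D=True  E=True  F=True  G=False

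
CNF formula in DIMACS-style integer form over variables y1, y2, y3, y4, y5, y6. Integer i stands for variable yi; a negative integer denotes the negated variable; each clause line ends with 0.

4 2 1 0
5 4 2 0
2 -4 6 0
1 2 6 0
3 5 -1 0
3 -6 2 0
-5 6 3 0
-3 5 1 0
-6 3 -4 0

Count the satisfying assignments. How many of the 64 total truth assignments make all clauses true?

Case analysis on y2 and y3:
  y2=1, y3=1: y4, y6 free; 3 ways for (y1,y5) × 2^2 = 12.
  y2=1, y3=0: 5 of the 16 assignments to (y1,y4,y5,y6) work.
  y2=0, y3=1: 5 of the 16 assignments to (y1,y4,y5,y6) work.
  y2=0, y3=0: a clause becomes empty — 0.
Total: 12 + 5 + 5 + 0 = 22.

22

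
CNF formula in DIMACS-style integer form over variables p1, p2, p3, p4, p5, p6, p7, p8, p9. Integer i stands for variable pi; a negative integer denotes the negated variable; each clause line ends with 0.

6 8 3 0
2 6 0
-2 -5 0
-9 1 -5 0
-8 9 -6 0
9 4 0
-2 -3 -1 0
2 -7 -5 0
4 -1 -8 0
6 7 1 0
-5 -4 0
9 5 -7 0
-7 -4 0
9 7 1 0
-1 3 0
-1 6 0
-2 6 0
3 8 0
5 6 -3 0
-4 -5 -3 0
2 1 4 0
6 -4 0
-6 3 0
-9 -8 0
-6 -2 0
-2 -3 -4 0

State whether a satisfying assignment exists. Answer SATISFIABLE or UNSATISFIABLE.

Try p1 = True.
  then p3 is forced to True.
  then p2 is forced to False.
  then p6 is forced to True.
Set p4 = True and propagate.
  then p5 is forced to False.
  then p7 is forced to False.
For the remaining variables, p8 = False, p9 = True works.
So p1=T, p2=F, p3=T, p4=T, p5=F, p6=T, p7=F, p8=F, p9=T is a satisfying assignment.

SATISFIABLE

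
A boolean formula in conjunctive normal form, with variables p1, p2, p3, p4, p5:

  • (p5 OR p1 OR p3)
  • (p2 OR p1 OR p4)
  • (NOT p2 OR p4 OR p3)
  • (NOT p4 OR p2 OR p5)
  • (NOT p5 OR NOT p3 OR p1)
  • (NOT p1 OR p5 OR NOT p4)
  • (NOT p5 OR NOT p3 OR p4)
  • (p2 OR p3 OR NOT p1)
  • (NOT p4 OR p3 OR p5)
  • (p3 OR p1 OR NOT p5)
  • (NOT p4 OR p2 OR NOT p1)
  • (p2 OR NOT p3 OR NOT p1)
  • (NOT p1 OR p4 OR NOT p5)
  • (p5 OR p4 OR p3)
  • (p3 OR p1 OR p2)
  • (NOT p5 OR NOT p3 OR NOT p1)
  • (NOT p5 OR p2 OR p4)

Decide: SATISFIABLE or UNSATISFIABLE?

SATISFIABLE

Try p1 = True.
The remaining clauses are satisfied by p2 = True, p3 = False, p4 = True, p5 = True.
So p1=True, p2=True, p3=False, p4=True, p5=True is a satisfying assignment.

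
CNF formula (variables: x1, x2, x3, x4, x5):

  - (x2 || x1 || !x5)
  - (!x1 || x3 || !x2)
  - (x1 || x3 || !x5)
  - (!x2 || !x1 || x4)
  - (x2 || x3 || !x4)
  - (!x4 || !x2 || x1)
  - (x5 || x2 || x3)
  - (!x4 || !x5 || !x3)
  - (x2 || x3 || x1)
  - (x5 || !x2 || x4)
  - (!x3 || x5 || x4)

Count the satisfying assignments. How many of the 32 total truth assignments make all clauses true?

The models are:
  x1=0 x2=0 x3=1 x4=1 x5=0
  x1=0 x2=1 x3=1 x4=0 x5=1
  x1=1 x2=0 x3=0 x4=0 x5=1
  x1=1 x2=0 x3=1 x4=0 x5=1
  x1=1 x2=0 x3=1 x4=1 x5=0
  x1=1 x2=1 x3=1 x4=1 x5=0
That's 6 in total.

6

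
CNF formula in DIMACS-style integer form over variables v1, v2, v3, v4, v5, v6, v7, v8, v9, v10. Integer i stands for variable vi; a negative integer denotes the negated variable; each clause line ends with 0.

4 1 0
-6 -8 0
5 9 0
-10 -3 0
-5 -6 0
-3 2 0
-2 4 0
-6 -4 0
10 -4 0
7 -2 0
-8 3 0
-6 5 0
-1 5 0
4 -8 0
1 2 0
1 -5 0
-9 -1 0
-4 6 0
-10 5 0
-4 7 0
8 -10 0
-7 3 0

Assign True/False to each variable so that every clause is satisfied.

Set v1 = True and propagate.
  then v5 is forced to True.
  then v6 is forced to False.
  then v9 is forced to False.
  then v4 is forced to False.
  then v2 is forced to False.
  then v3 is forced to False.
  then v8 is forced to False.
  then v10 is forced to False.
  then v7 is forced to False.

v1=True, v2=False, v3=False, v4=False, v5=True, v6=False, v7=False, v8=False, v9=False, v10=False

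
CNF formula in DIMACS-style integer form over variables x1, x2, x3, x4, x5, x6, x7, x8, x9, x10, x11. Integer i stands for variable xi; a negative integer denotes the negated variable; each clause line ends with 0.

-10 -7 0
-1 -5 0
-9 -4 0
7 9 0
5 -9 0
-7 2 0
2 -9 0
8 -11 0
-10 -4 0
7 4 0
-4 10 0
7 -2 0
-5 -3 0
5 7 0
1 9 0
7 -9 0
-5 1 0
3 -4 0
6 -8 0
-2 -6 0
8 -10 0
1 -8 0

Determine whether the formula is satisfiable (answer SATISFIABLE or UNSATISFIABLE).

SATISFIABLE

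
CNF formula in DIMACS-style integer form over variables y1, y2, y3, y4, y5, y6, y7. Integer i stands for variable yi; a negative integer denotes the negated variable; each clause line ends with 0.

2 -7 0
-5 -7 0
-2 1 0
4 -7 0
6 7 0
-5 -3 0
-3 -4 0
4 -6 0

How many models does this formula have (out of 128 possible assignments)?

Satisfying assignments:
  y1=0 y2=0 y3=0 y4=1 y5=0 y6=1 y7=0
  y1=0 y2=0 y3=0 y4=1 y5=1 y6=1 y7=0
  y1=1 y2=0 y3=0 y4=1 y5=0 y6=1 y7=0
  y1=1 y2=0 y3=0 y4=1 y5=1 y6=1 y7=0
  y1=1 y2=1 y3=0 y4=1 y5=0 y6=0 y7=1
  y1=1 y2=1 y3=0 y4=1 y5=0 y6=1 y7=0
  y1=1 y2=1 y3=0 y4=1 y5=0 y6=1 y7=1
  y1=1 y2=1 y3=0 y4=1 y5=1 y6=1 y7=0
Count: 8.

8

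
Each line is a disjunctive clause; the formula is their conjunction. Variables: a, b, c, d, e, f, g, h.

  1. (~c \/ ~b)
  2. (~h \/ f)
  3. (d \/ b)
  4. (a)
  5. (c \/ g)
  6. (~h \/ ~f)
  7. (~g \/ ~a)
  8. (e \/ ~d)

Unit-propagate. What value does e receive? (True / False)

True

Unit clause (a) sets a = True.
(~a \/ ~g) with a = True leaves only ~g, so g = False.
(g \/ c): since g = False, the clause reduces to (c). c = True.
In (~c \/ ~b), ~c is now false; ~b must hold, so b = False.
In (d \/ b), b is now false; d must hold, so d = True.
(~d \/ e): since d = True, the clause reduces to (e). e = True.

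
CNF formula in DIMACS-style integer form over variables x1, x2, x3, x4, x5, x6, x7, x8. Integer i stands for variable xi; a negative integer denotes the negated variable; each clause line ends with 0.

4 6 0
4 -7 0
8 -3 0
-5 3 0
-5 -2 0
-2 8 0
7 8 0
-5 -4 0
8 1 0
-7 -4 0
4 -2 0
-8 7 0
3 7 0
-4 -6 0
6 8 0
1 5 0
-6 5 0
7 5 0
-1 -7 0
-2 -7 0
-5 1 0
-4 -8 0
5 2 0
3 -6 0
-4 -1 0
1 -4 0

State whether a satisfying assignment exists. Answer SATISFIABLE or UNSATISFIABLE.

UNSATISFIABLE

x4 = True:
  propagation gives x5=False, x7=False; an empty clause results — contradiction.
x4 = False:
  propagation gives x6=True, x7=False, x8=True; an empty clause results — contradiction.
Every branch closes, so no satisfying assignment exists.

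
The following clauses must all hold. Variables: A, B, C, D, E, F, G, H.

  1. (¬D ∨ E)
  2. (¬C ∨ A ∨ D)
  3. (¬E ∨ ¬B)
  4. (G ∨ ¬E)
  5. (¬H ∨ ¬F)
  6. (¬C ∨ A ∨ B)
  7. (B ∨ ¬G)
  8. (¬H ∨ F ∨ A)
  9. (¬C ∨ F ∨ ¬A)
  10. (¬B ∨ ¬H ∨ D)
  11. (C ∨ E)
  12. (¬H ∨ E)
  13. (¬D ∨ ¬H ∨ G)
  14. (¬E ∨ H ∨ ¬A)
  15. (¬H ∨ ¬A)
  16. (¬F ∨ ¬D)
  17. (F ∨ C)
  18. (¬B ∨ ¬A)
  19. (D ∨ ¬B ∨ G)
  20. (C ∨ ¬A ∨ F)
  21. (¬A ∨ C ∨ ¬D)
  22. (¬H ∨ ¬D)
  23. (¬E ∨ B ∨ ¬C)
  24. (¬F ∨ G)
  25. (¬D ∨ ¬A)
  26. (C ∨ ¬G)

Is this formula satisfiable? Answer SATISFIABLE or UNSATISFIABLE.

UNSATISFIABLE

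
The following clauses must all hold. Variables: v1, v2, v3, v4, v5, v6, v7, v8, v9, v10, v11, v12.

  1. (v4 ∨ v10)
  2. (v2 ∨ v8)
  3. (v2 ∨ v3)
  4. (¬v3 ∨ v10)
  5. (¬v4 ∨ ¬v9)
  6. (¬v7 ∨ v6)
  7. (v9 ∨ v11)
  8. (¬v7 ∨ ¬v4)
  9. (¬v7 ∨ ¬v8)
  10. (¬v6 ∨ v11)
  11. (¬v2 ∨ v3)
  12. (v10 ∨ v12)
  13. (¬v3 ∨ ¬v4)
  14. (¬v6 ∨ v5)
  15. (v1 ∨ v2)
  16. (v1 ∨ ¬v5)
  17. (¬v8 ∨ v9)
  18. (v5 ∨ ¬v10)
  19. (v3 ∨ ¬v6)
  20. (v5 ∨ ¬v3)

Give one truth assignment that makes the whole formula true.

v1=T, v2=T, v3=T, v4=F, v5=T, v6=T, v7=F, v8=T, v9=T, v10=T, v11=T, v12=F

Pure literal: v1 appears only positively; assign v1 = True.
v7 occurs only negated in the remaining clauses — set v7 = False.
Try v2 = True.
  then v3 is forced to True.
  then v10 is forced to True.
  then v4 is forced to False.
  then v5 is forced to True.
Branch on v6: take v6 = True.
  then v11 is forced to True.
For the remaining variables, v8 = True, v9 = True, v12 = False works.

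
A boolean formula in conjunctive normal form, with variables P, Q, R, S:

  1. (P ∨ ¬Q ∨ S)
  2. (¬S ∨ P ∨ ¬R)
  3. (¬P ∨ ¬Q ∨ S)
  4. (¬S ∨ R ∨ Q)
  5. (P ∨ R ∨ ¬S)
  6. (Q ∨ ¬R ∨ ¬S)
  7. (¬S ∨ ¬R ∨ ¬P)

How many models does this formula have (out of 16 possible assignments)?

The models are:
  P=F Q=F R=F S=F
  P=F Q=F R=T S=F
  P=T Q=F R=F S=F
  P=T Q=F R=T S=F
  P=T Q=T R=F S=T
That's 5 in total.

5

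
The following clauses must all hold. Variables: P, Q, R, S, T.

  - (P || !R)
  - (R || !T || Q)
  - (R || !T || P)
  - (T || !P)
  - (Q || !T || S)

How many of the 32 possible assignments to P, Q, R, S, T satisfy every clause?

9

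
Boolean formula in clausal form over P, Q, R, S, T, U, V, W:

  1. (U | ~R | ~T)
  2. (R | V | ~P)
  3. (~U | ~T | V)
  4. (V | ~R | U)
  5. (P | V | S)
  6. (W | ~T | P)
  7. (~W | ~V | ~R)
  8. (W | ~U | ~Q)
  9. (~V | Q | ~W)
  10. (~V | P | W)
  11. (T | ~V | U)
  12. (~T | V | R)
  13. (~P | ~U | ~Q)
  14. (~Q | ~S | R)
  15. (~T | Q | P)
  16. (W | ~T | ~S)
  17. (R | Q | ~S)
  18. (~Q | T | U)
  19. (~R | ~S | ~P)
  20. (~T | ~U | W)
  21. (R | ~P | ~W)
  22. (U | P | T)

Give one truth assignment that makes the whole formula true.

Branch on P: take P = False.
Set Q = False and propagate.
  then T is forced to False.
  then U is forced to True.
Try R = True.
The remaining clauses are satisfied by S = True, V = False, W = False.
Every clause has at least one true literal under this assignment.
Check each clause:
  1. (U | ~R | ~T) — ~T is true.
  2. (R | V | ~P) — R is true.
  3. (V | ~U | ~T) — ~T is true.
  4. (~R | V | U) — U is true.
  5. (P | V | S) — S is true.
  6. (P | ~T | W) — ~T is true.
  7. (~V | ~R | ~W) — ~W is true.
  8. (W | ~Q | ~U) — ~Q is true.
  9. (Q | ~V | ~W) — ~W is true.
  10. (W | P | ~V) — ~V is true.
  11. (~V | U | T) — ~V is true.
  12. (R | ~T | V) — R is true.
  13. (~P | ~Q | ~U) — ~Q is true.
  14. (~S | R | ~Q) — R is true.
  15. (Q | P | ~T) — ~T is true.
  16. (~S | ~T | W) — ~T is true.
  17. (~S | R | Q) — R is true.
  18. (T | U | ~Q) — ~Q is true.
  19. (~P | ~R | ~S) — ~P is true.
  20. (W | ~U | ~T) — ~T is true.
  21. (R | ~P | ~W) — ~W is true.
  22. (T | P | U) — U is true.

P=F, Q=F, R=T, S=T, T=F, U=T, V=F, W=F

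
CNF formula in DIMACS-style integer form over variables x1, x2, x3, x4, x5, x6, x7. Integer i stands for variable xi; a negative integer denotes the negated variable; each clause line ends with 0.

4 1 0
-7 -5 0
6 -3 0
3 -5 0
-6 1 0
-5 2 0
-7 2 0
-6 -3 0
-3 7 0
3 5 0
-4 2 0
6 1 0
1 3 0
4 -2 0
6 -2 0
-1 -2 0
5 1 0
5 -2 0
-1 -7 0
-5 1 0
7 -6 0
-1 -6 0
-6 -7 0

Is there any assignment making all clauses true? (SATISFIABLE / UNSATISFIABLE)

x1 = True:
  propagation gives x2=False, x5=False, x7=False, x3=False; an empty clause results — contradiction.
x1 = False:
  propagation gives x4=True, x6=False; an empty clause results — contradiction.
Every branch closes, so no satisfying assignment exists.

UNSATISFIABLE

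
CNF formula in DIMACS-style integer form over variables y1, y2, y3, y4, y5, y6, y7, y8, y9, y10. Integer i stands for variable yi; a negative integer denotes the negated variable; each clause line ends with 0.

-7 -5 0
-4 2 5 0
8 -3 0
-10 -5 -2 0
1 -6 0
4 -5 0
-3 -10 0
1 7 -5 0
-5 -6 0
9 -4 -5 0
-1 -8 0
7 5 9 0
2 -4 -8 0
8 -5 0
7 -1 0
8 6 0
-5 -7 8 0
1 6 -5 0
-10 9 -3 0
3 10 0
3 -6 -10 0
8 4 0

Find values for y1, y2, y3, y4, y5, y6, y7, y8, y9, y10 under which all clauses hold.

y1=False, y2=True, y3=True, y4=True, y5=False, y6=False, y7=True, y8=True, y9=True, y10=False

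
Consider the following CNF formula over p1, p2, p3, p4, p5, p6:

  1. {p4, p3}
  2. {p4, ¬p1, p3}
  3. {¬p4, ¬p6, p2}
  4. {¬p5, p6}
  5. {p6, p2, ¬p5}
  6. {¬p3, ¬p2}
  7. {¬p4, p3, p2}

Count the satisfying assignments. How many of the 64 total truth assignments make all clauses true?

14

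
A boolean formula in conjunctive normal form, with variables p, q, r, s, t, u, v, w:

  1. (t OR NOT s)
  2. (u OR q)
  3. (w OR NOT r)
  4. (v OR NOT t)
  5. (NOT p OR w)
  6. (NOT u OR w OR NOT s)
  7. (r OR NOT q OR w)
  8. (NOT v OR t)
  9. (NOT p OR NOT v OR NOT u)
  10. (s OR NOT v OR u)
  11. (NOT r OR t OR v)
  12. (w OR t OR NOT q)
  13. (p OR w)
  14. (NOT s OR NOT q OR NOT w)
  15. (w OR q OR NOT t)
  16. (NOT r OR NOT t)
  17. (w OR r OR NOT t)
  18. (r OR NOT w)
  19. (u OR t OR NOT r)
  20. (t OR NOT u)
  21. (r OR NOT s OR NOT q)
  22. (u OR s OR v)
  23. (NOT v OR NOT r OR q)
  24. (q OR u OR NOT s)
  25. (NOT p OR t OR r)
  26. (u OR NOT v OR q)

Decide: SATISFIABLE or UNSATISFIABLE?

t = True:
  propagation gives v=True, r=False, w=True; an empty clause results — contradiction.
t = False:
  propagation gives s=False, v=False, r=False, w=False; an empty clause results — contradiction.
Every branch closes, so no satisfying assignment exists.

UNSATISFIABLE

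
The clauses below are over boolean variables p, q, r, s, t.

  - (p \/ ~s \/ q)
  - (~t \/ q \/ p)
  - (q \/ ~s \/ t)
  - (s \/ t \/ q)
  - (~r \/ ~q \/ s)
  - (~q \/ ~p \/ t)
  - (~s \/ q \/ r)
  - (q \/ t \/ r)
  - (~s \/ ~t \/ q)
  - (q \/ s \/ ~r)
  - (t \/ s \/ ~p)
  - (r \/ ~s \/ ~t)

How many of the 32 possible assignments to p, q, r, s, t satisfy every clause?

The models are:
  p=0 q=1 r=0 s=0 t=0
  p=0 q=1 r=0 s=0 t=1
  p=0 q=1 r=0 s=1 t=0
  p=0 q=1 r=1 s=1 t=0
  p=0 q=1 r=1 s=1 t=1
  p=1 q=0 r=0 s=0 t=1
  p=1 q=1 r=0 s=0 t=1
  p=1 q=1 r=1 s=1 t=1
Count: 8.

8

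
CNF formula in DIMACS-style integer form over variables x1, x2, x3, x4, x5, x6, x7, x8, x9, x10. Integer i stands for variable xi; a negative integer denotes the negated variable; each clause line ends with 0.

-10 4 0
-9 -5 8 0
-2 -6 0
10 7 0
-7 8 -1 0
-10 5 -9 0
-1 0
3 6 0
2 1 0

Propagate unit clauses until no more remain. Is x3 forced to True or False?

True

Unit clause (~x1) sets x1 = False.
(x1 | x2): since x1 = False, the clause reduces to (x2). x2 = True.
In (~x2 | ~x6), ~x2 is now false; ~x6 must hold, so x6 = False.
(x3 | x6): since x6 = False, the clause reduces to (x3). x3 = True.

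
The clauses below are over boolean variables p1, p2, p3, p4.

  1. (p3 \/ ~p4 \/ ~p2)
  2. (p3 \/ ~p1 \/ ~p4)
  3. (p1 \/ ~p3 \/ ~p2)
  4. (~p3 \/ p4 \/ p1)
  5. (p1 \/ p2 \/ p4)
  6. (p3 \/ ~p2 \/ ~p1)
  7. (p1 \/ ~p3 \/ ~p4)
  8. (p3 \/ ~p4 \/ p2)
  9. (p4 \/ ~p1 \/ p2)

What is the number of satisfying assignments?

4

The models are:
  p1=0 p2=1 p3=0 p4=0
  p1=1 p2=0 p3=1 p4=1
  p1=1 p2=1 p3=1 p4=0
  p1=1 p2=1 p3=1 p4=1
That's 4 in total.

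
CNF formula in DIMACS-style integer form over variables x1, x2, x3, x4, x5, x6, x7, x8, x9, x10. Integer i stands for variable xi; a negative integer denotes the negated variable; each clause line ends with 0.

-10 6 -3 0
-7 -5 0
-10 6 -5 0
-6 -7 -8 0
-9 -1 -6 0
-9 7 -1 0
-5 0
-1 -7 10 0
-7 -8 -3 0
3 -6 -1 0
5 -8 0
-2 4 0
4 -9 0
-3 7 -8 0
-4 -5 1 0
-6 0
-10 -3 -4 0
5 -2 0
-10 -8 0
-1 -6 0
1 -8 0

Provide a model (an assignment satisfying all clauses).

x1 = F, x2 = F, x3 = T, x4 = F, x5 = F, x6 = F, x7 = F, x8 = F, x9 = F, x10 = F

Check each clause:
  1. (~x10 | x6 | ~x3) — ~x10 is true.
  2. (~x5 | ~x7) — ~x7 is true.
  3. (~x10 | x6 | ~x5) — ~x5 is true.
  4. (~x6 | ~x8 | ~x7) — ~x8 is true.
  5. (~x9 | ~x6 | ~x1) — ~x6 is true.
  6. (x7 | ~x9 | ~x1) — ~x9 is true.
  7. (~x5) — ~x5 is true.
  8. (x10 | ~x7 | ~x1) — ~x7 is true.
  9. (~x3 | ~x8 | ~x7) — ~x8 is true.
  10. (~x1 | ~x6 | x3) — ~x6 is true.
  11. (~x8 | x5) — ~x8 is true.
  12. (x4 | ~x2) — ~x2 is true.
  13. (~x9 | x4) — ~x9 is true.
  14. (x7 | ~x8 | ~x3) — ~x8 is true.
  15. (~x5 | x1 | ~x4) — ~x5 is true.
  16. (~x6) — ~x6 is true.
  17. (~x4 | ~x10 | ~x3) — ~x4 is true.
  18. (~x2 | x5) — ~x2 is true.
  19. (~x10 | ~x8) — ~x8 is true.
  20. (~x6 | ~x1) — ~x6 is true.
  21. (x1 | ~x8) — ~x8 is true.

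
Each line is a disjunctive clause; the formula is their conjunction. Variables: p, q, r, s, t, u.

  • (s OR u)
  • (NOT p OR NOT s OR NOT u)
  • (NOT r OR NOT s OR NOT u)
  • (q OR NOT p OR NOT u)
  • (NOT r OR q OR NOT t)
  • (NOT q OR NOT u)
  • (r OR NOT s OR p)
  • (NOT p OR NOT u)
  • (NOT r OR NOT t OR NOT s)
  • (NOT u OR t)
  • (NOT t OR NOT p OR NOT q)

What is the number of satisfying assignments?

The models are:
  p=F q=F r=F s=F t=T u=T
  p=F q=F r=T s=T t=F u=F
  p=F q=T r=T s=T t=F u=F
  p=T q=F r=F s=T t=F u=F
  p=T q=F r=F s=T t=T u=F
  p=T q=F r=T s=T t=F u=F
  p=T q=T r=F s=T t=F u=F
  p=T q=T r=T s=T t=F u=F
Count: 8.

8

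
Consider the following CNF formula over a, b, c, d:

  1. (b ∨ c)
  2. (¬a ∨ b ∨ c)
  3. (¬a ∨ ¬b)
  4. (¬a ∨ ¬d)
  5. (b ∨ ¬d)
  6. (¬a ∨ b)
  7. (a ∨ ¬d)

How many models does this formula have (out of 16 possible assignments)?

3

Satisfying assignments:
  a=0 b=0 c=1 d=0
  a=0 b=1 c=0 d=0
  a=0 b=1 c=1 d=0
Count: 3.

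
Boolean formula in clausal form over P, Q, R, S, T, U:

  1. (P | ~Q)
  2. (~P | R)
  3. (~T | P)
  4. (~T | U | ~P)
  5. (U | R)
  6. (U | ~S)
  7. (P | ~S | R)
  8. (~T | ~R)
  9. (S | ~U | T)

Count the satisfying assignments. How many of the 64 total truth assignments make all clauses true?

Satisfying assignments:
  P=0 Q=0 R=1 S=0 T=0 U=0
  P=0 Q=0 R=1 S=1 T=0 U=1
  P=1 Q=0 R=1 S=0 T=0 U=0
  P=1 Q=0 R=1 S=1 T=0 U=1
  P=1 Q=1 R=1 S=0 T=0 U=0
  P=1 Q=1 R=1 S=1 T=0 U=1
Count: 6.

6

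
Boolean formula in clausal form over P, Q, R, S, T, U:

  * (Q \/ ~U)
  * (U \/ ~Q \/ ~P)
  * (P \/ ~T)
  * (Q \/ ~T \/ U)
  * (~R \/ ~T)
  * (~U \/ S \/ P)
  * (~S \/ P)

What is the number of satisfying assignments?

14

Split on P, then U.
  P=1, U=1: S free; 3 ways for (Q,R,T) × 2^1 = 6.
  P=1, U=0: remaining (Q,R,S,T) ∈ {(0,0,0,0); (0,0,1,0); (0,1,0,0); (0,1,1,0)} — 4.
  P=0, U=1: a clause becomes empty — 0.
  P=0, U=0: remaining (Q,R,S,T) ∈ {(0,0,0,0); (0,1,0,0); (1,0,0,0); (1,1,0,0)} — 4.
Total: 6 + 4 + 0 + 4 = 14.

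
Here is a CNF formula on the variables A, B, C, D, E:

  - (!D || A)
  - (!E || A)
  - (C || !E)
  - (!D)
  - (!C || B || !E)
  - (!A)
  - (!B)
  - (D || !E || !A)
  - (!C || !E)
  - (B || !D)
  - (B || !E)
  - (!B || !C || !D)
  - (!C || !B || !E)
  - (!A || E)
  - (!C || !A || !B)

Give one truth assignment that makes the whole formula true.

A = F  B = F  C = F  D = F  E = F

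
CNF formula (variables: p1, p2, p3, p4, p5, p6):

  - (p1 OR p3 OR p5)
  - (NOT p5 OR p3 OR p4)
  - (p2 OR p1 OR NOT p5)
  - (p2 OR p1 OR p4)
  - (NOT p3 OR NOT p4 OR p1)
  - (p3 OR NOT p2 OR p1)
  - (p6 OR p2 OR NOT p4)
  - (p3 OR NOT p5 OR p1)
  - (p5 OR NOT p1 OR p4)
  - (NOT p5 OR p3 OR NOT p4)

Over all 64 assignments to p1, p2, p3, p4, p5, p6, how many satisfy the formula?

Case analysis on p1 and p3:
  p1=1, p3=1: 10 of the 16 assignments to (p2,p4,p5,p6) work.
  p1=1, p3=0: remaining (p2,p4,p5,p6) ∈ {(0,1,0,1); (1,1,0,0); (1,1,0,1)} — 3.
  p1=0, p3=1: remaining (p2,p4,p5,p6) ∈ {(1,0,0,0); (1,0,0,1); (1,0,1,0); (1,0,1,1)} — 4.
  p1=0, p3=0: a clause becomes empty — 0.
Total: 10 + 3 + 4 + 0 = 17.

17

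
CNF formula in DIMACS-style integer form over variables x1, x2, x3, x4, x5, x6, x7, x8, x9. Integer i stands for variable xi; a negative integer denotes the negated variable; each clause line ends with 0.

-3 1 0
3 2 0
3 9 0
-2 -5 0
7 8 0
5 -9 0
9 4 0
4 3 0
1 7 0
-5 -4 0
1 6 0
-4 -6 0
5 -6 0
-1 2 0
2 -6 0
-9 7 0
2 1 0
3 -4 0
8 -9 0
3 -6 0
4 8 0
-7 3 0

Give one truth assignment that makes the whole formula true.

x1=True, x2=True, x3=True, x4=True, x5=False, x6=False, x7=False, x8=True, x9=False

Check each clause:
  1. {x1, ¬x3} — x1 is true.
  2. {x3, x2} — x2 is true.
  3. {x3, x9} — x3 is true.
  4. {¬x5, ¬x2} — ¬x5 is true.
  5. {x8, x7} — x8 is true.
  6. {x5, ¬x9} — ¬x9 is true.
  7. {x4, x9} — x4 is true.
  8. {x3, x4} — x3 is true.
  9. {x1, x7} — x1 is true.
  10. {¬x4, ¬x5} — ¬x5 is true.
  11. {x6, x1} — x1 is true.
  12. {¬x4, ¬x6} — ¬x6 is true.
  13. {x5, ¬x6} — ¬x6 is true.
  14. {¬x1, x2} — x2 is true.
  15. {x2, ¬x6} — x2 is true.
  16. {x7, ¬x9} — ¬x9 is true.
  17. {x1, x2} — x1 is true.
  18. {¬x4, x3} — x3 is true.
  19. {x8, ¬x9} — x8 is true.
  20. {x3, ¬x6} — ¬x6 is true.
  21. {x4, x8} — x8 is true.
  22. {x3, ¬x7} — ¬x7 is true.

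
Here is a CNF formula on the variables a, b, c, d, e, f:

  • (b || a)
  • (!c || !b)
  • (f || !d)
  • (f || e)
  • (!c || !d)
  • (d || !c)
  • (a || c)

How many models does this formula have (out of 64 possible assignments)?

10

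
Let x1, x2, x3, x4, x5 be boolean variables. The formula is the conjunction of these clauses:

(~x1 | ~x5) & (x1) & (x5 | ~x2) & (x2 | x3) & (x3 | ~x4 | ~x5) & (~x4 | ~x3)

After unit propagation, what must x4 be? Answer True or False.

False

Unit clause (x1) sets x1 = True.
From (~x5 | ~x1) and x1 = True: x5 = False.
From (x5 | ~x2) and x5 = False: x2 = False.
(x3 | x2) with x2 = False leaves only x3, so x3 = True.
In (~x3 | ~x4), ~x3 is now false; ~x4 must hold, so x4 = False.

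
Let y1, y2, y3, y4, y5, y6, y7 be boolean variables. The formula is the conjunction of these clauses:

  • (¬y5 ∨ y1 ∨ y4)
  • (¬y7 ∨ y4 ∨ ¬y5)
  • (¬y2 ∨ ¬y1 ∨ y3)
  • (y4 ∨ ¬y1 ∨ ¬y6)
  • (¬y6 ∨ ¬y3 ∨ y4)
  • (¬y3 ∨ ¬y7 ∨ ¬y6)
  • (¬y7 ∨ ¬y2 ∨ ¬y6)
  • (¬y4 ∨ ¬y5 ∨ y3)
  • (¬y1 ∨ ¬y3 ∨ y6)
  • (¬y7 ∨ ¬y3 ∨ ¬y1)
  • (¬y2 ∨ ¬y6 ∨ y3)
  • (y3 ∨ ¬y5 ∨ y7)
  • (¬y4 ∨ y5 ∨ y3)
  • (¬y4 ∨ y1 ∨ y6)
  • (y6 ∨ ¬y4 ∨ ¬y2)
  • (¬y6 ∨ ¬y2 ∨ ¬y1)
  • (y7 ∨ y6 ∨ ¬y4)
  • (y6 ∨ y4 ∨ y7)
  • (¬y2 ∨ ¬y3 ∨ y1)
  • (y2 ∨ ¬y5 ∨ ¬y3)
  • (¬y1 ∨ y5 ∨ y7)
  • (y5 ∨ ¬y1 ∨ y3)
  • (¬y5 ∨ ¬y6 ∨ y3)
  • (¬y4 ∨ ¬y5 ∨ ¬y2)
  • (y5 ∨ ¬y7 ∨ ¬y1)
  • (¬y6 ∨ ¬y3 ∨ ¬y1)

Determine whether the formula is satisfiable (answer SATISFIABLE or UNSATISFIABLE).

SATISFIABLE

Branch on y1: take y1 = False.
Branch on y2: take y2 = False.
Set y3 = True and propagate.
  then y5 is forced to False.
For the remaining variables, y4 = True, y6 = True, y7 = False works.
Every clause has at least one true literal under this assignment.
So y1 = False  y2 = False  y3 = True  y4 = True  y5 = False  y6 = True  y7 = False is a satisfying assignment.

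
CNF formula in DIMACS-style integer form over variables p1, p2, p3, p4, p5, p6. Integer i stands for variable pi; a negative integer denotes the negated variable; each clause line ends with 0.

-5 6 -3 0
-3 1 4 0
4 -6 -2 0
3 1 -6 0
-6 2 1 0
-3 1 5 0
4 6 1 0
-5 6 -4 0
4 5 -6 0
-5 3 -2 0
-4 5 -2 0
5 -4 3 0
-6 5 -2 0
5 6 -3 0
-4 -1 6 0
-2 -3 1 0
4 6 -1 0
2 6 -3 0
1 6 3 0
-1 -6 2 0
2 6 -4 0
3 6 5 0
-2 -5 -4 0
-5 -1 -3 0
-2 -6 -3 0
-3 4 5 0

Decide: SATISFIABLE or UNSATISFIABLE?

p6 = True:
  p2 = True:
    propagation gives p4=True, p5=True; an empty clause results — contradiction.
  p2 = False:
    propagation gives p1=True; an empty clause results — contradiction.
p6 = False:
  p3 = True:
    propagation gives p5=False; an empty clause results — contradiction.
  p3 = False:
    propagation gives p1=True, p4=False; an empty clause results — contradiction.
Every branch closes, so no satisfying assignment exists.

UNSATISFIABLE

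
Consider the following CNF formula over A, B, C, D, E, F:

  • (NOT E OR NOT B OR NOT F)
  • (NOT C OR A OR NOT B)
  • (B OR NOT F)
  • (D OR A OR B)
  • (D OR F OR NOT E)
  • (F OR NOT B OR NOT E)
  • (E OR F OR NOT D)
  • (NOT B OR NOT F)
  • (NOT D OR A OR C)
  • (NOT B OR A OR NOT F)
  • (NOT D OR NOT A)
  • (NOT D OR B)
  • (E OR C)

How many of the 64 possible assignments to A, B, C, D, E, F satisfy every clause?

2

The models are:
  A=T B=F C=T D=F E=F F=F
  A=T B=T C=T D=F E=F F=F
Count: 2.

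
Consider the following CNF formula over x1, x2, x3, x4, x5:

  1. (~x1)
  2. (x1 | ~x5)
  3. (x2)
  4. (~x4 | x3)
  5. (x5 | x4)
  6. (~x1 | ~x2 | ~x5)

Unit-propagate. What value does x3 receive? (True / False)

True

(~x1) is a unit clause: x1 = False.
(~x5 | x1) with x1 = False leaves only ~x5, so x5 = False.
Unit clause (x2) sets x2 = True.
In (x4 | x5), x5 is now false; x4 must hold, so x4 = True.
(x3 | ~x4) with x4 = True leaves only x3, so x3 = True.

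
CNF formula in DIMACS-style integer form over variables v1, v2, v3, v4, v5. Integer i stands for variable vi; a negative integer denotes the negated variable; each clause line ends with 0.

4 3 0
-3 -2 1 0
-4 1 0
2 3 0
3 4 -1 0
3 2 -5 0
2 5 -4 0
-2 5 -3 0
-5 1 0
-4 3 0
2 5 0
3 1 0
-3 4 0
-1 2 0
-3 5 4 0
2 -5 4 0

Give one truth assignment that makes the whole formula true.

v1=1, v2=1, v3=1, v4=1, v5=1

Check each clause:
  1. (v4 \/ v3) — v3 is true.
  2. (~v3 \/ v1 \/ ~v2) — v1 is true.
  3. (v1 \/ ~v4) — v1 is true.
  4. (v3 \/ v2) — v2 is true.
  5. (v4 \/ ~v1 \/ v3) — v3 is true.
  6. (~v5 \/ v3 \/ v2) — v3 is true.
  7. (v2 \/ ~v4 \/ v5) — v2 is true.
  8. (~v3 \/ ~v2 \/ v5) — v5 is true.
  9. (v1 \/ ~v5) — v1 is true.
  10. (v3 \/ ~v4) — v3 is true.
  11. (v2 \/ v5) — v2 is true.
  12. (v1 \/ v3) — v1 is true.
  13. (~v3 \/ v4) — v4 is true.
  14. (~v1 \/ v2) — v2 is true.
  15. (~v3 \/ v5 \/ v4) — v4 is true.
  16. (~v5 \/ v2 \/ v4) — v2 is true.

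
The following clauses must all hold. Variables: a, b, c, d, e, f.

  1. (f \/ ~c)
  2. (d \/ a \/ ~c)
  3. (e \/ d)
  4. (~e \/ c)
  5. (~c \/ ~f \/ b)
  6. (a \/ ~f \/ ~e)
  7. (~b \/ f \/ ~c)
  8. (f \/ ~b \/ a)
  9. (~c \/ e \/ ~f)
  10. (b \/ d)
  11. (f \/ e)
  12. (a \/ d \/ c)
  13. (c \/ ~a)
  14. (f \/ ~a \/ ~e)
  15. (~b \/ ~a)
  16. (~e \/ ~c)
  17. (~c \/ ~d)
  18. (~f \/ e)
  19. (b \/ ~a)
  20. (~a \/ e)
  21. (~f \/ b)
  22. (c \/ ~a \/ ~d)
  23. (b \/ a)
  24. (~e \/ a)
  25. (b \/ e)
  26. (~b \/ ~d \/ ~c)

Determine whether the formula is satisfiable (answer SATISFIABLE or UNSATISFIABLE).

a = True:
  propagation gives c=True, f=True, b=True; an empty clause results — contradiction.
a = False:
  propagation gives b=True, f=True, e=False; an empty clause results — contradiction.
Every branch closes, so no satisfying assignment exists.

UNSATISFIABLE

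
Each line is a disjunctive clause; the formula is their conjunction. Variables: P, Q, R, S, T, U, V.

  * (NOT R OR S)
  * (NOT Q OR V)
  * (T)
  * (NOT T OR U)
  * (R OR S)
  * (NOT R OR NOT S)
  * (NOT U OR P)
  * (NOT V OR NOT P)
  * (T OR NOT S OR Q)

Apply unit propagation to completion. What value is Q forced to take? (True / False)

False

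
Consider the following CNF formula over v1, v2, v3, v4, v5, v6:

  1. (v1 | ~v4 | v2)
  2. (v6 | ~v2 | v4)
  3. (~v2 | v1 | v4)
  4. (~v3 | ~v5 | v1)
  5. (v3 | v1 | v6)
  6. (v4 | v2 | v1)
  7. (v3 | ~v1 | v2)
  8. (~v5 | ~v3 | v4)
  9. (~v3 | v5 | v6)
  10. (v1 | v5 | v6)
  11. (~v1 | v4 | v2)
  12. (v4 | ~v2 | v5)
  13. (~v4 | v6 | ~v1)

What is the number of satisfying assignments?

Split on v1, then v4.
  v1=1, v4=1: v5 free; 3 ways for (v2,v3,v6) × 2^1 = 6.
  v1=1, v4=0: remaining (v2,v3,v5,v6) ∈ {(1,0,1,1)} — 1.
  v1=0, v4=1: remaining (v2,v3,v5,v6) ∈ {(1,0,0,1); (1,0,1,1); (1,1,0,1)} — 3.
  v1=0, v4=0: a clause becomes empty — 0.
Total: 6 + 1 + 3 + 0 = 10.

10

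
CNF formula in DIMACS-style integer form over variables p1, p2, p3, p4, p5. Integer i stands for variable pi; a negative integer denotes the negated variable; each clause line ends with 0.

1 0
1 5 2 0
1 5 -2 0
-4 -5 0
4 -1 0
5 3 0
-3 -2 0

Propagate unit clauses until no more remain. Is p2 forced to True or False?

False

Unit clause (p1) sets p1 = True.
From (¬p1 ∨ p4) and p1 = True: p4 = True.
In (¬p4 ∨ ¬p5), ¬p4 is now false; ¬p5 must hold, so p5 = False.
In (p5 ∨ p3), p5 is now false; p3 must hold, so p3 = True.
In (¬p3 ∨ ¬p2), ¬p3 is now false; ¬p2 must hold, so p2 = False.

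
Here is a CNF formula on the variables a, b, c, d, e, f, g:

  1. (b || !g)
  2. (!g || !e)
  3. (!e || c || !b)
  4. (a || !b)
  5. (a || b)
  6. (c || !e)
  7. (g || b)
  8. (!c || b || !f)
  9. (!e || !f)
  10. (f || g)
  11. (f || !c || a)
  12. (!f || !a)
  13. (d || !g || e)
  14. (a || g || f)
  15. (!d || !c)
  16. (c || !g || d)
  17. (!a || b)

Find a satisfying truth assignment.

a=True  b=True  c=False  d=True  e=False  f=False  g=True

Try a = True.
  then f is forced to False.
  then g is forced to True.
  then b is forced to True.
  then e is forced to False.
  then d is forced to True.
  then c is forced to False.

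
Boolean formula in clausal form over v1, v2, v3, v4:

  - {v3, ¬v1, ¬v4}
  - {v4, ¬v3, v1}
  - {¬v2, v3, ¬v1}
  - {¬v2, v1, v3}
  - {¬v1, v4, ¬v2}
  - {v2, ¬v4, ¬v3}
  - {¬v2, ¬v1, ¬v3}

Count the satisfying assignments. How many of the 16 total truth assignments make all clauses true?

5

The models are:
  v1=0 v2=0 v3=0 v4=0
  v1=0 v2=0 v3=0 v4=1
  v1=0 v2=1 v3=1 v4=1
  v1=1 v2=0 v3=0 v4=0
  v1=1 v2=0 v3=1 v4=0
Count: 5.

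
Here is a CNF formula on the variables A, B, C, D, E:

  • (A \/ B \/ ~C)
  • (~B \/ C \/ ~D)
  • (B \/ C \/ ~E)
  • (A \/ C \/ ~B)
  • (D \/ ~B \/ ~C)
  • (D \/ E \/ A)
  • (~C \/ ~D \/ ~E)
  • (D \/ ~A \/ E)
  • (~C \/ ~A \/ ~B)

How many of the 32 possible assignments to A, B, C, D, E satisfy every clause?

6

The models are:
  A=F B=F C=F D=T E=F
  A=F B=T C=T D=T E=F
  A=T B=F C=F D=T E=F
  A=T B=F C=T D=F E=T
  A=T B=F C=T D=T E=F
  A=T B=T C=F D=F E=T
That's 6 in total.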